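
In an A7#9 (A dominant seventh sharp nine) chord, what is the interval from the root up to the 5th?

Spelling the chord: A C# E G B#.
Root = A; 5th = E.
From A to E is 7 semitones, exactly the perfect fifth.

perfect fifth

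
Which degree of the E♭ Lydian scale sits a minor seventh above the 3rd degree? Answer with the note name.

The scale is E♭ F G A B♭ C D.
The 3rd degree is G; a minor seventh above that is F — scale degree 2.

F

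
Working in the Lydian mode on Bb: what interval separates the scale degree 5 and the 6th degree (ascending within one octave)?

Spelling the Lydian mode on Bb: Bb C D E F G A.
The scale degree 5 is F and the 6th degree is G.
From F to G is 2 semitones, exactly the major second.

major second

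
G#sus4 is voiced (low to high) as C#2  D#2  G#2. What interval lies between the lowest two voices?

major second

Those voices are C#2 and D#2.
C# up to D# spans 2 letter names and 2 semitones — a major second.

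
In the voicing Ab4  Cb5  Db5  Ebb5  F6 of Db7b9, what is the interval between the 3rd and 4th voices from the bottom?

m2

Those voices are Db5 and Ebb5.
2 letter names make it a second; at 1 semitone (a half step narrower than major) the quality is minor.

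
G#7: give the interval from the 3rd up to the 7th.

The chord tones of G# dominant seventh are G#-B#-D#-F#.
So we need the interval from B# up to F#.
5 letter names make it a fifth; at 6 semitones (a half step narrower than perfect) the quality is diminished.
That tritone between 3rd and 7th is what gives the dominant seventh its pull toward resolution.

diminished 5th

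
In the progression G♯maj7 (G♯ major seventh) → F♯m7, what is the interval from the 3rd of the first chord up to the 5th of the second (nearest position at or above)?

G♯maj7 (G♯ major seventh) has B♯ as its 3rd, and F♯m7 has C♯ as its 5th.
B♯ up to C♯ is 1 semitone, a half step narrower than a major second, so the interval is minor.

minor 2nd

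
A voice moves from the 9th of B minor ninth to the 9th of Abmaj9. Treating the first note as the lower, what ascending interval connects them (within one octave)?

diminished 7th

B minor ninth has C# as its 9th, and Abmaj9 has Bb as its 9th.
7 letter names make it a seventh; at 9 semitones (a whole step narrower than major) the quality is diminished.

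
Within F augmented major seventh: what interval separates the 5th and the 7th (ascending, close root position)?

F augmented major seventh is spelled F A C# E.
5th = C#; 7th = E.
3 letter names make it a third; at 3 semitones (a half step narrower than major) the quality is minor.

minor 3rd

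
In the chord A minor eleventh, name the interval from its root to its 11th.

perfect 11th

The chord tones of Am11 (A minor eleventh) are A–C–E–G–B–D.
The root is A and the 11th is D.
Counting 11 letters and 17 half steps from A gives a perfect eleventh.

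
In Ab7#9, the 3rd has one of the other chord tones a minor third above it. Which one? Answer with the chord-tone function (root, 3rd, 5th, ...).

5th

Ab7#9: Ab-C-Eb-Gb-B.
The 3rd is C. A minor third above C is Eb.
Eb is the chord's 5th.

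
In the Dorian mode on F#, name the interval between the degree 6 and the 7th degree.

minor second

Spelling the Dorian mode on F#: F# G# A B C# D# E.
So we need the interval from D# up to E.
From D# to E: 1 semitone over a second = minor.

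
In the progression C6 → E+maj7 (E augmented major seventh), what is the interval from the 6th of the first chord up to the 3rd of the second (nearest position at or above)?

major seventh

C6 has A as its 6th, and E+maj7 (E augmented major seventh) has G# as its 3rd.
From A to G# is 11 semitones, exactly the major seventh.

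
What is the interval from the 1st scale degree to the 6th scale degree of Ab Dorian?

Spelling Ab Dorian: Ab Bb Cb Db Eb F Gb.
The 1st scale degree is Ab and the 6th scale degree is F.
Counting 6 letters and 9 half steps from Ab gives a major sixth.

major sixth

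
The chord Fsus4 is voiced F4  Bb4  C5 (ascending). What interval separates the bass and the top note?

The outer voices are F4 and C5.
From F to C is 7 semitones, exactly the perfect fifth.

P5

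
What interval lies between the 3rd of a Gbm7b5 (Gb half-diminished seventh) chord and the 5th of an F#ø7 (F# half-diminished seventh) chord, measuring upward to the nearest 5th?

augmented second

The 3rd of Gbm7b5 (Gb half-diminished seventh) is Bbb; the 5th of F#ø7 (F# half-diminished seventh) is C.
From Bbb to C: 3 semitones over a second = augmented.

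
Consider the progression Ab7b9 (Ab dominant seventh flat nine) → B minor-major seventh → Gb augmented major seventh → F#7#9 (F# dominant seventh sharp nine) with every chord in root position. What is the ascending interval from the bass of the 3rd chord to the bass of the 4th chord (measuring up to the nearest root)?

augmented 7th

The roots are Gb and F#.
7 letter names make it a seventh; at 12 semitones (a half step wider than major) the quality is augmented.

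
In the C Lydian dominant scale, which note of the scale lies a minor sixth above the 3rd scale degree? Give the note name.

The scale is C D E F# G A Bb.
The 3rd scale degree is E; a minor sixth above that is C — scale degree 1.

C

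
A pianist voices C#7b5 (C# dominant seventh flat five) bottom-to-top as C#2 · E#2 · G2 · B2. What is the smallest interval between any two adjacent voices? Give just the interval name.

diminished 3rd

Adjacent intervals: C#2→E#2 = major third; E#2→G2 = diminished third; G2→B2 = major third.
The smallest is E#2 to G2, a diminished third (2 semitones).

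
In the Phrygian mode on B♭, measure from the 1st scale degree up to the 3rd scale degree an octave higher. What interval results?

minor tenth

B♭ phrygian: B♭ C♭ D♭ E♭ F G♭ A♭.
That puts B♭ below D♭.
10 letter names make it a tenth; at 15 semitones (a half step narrower than major) the quality is minor.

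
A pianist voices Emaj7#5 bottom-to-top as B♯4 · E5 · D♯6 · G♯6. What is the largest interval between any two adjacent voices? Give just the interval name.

Adjacent intervals: B♯4→E5 = diminished fourth; E5→D♯6 = major seventh; D♯6→G♯6 = perfect fourth.
The largest is E5 to D♯6, a major seventh (11 semitones).

major 7th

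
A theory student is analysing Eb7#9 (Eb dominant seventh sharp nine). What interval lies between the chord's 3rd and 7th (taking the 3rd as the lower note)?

Eb dominant seventh sharp nine: Eb-G-Bb-Db-F#.
So we need the interval from G up to Db.
5 letter names make it a fifth; at 6 semitones (a half step narrower than perfect) the quality is diminished.
This 3–7 tritone is the characteristic tension at the heart of the dominant sound.

diminished 5th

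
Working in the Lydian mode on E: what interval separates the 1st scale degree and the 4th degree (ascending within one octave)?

Spelling the Lydian mode on E: E F♯ G♯ A♯ B C♯ D♯.
1st scale degree = E; degree 4 = A♯.
From E to A♯: 6 semitones over a fourth = augmented.

augmented fourth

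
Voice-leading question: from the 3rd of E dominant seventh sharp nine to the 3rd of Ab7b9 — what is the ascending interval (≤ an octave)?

diminished 4th

E dominant seventh sharp nine has G# as its 3rd, and Ab7b9 has C as its 3rd.
From G# to C: 4 semitones over a fourth = diminished.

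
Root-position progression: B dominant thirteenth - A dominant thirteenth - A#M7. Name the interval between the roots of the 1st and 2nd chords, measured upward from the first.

The roots are B and A.
7 letter names make it a seventh; at 10 semitones (a half step narrower than major) the quality is minor.

minor 7th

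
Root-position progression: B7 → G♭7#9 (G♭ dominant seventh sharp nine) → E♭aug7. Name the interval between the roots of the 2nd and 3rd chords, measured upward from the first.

M6

The roots are G♭ and E♭.
Counting 6 letters and 9 half steps from G♭ gives a major sixth.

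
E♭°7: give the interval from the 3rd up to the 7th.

diminished 5th

Spelling the chord: E♭ G♭ B𝄫 D𝄫.
3rd = G♭; 7th = D𝄫.
From G♭ to D𝄫: 6 semitones over a fifth = diminished.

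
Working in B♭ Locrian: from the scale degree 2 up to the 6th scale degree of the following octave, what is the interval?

Spelling B♭ Locrian: B♭ C♭ D♭ E♭ F♭ G♭ A♭.
That puts C♭ below G♭.
From C♭ to G♭ is 19 semitones, exactly the perfect twelfth.

perfect twelfth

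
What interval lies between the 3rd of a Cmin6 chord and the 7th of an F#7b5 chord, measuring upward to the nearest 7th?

A1

The 3rd of Cmin6 is Eb; the 7th of F#7b5 is E.
1 letter names make it a unison; at 1 semitone (a half step wider than perfect) the quality is augmented.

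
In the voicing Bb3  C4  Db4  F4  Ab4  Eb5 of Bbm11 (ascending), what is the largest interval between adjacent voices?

Adjacent intervals: Bb3→C4 = major second; C4→Db4 = minor second; Db4→F4 = major third; F4→Ab4 = minor third; Ab4→Eb5 = perfect fifth.
The largest is Ab4 to Eb5, a perfect fifth (7 semitones).

perfect fifth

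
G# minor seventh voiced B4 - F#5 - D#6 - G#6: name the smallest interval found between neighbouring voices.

P4

Adjacent intervals: B4→F#5 = perfect fifth; F#5→D#6 = major sixth; D#6→G#6 = perfect fourth.
The smallest is D#6 to G#6, a perfect fourth (5 semitones).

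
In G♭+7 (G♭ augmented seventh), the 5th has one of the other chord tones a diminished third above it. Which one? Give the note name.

Spelling the chord: G♭-B♭-D-F♭.
The 5th is D. A diminished third above D is F♭.
F♭ is the chord's 7th.

Fb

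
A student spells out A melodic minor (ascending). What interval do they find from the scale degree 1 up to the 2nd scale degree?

major second

The scale runs A B C D E F# G#.
Scale degree 1 = A; degree 2 = B.
From A to B is 2 semitones, exactly the major second.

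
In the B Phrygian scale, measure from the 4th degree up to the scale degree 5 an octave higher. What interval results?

The scale runs B C D E F# G A.
4th degree = E; 5th degree (up an octave) = F#.
Counting 9 letters and 14 half steps from E gives a major ninth.

major ninth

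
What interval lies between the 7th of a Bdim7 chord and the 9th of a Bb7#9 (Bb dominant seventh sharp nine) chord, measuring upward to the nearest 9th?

The 7th of Bdim7 is Ab; the 9th of Bb7#9 (Bb dominant seventh sharp nine) is C#.
From Ab to C#: 5 semitones over a third = augmented.

augmented 3rd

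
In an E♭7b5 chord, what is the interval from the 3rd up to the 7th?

E♭7b5: E♭-G-B𝄫-D♭.
3rd = G; 7th = D♭.
From G to D♭: 6 semitones over a fifth = diminished.
That tritone between 3rd and 7th is what gives the dominant seventh its pull toward resolution.

diminished fifth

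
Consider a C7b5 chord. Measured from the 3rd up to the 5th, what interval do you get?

C7b5 (C dominant seventh flat five): C-E-Gb-Bb.
The 3rd is E and the 5th is Gb.
From E to Gb: 2 semitones over a third = diminished.

diminished third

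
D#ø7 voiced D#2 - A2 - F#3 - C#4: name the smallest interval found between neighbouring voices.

Adjacent intervals: D#2→A2 = diminished fifth; A2→F#3 = major sixth; F#3→C#4 = perfect fifth.
The smallest is D#2 to A2, a diminished fifth (6 semitones).

diminished 5th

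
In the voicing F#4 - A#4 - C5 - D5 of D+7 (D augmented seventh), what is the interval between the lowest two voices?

M3

Those voices are F#4 and A#4.
From F# to A# is 4 semitones, exactly the major third.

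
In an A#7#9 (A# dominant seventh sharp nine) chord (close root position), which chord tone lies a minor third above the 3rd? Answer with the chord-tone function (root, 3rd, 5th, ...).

5th

Spelling the chord: A#–C##–E#–G#–B##.
The 3rd is C##. A minor third above C## is E#.
E# is the chord's 5th.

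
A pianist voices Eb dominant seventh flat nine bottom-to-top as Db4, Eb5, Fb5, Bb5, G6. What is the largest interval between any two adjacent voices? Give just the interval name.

M9

Adjacent intervals: Db4→Eb5 = major ninth; Eb5→Fb5 = minor second; Fb5→Bb5 = augmented fourth; Bb5→G6 = major sixth.
The largest is Db4 to Eb5, a major ninth (14 semitones).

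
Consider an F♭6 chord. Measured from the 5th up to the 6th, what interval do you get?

F♭6 (F♭ major sixth) is spelled F♭ A♭ C♭ D♭.
5th = C♭; 6th = D♭.
C♭ up to D♭ spans 2 letter names and 2 semitones — a major second.

major second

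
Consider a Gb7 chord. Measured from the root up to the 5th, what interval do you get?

perfect 5th

Gb7: Gb, Bb, Db, Fb.
The root is Gb and the 5th is Db.
Counting 5 letters and 7 half steps from Gb gives a perfect fifth.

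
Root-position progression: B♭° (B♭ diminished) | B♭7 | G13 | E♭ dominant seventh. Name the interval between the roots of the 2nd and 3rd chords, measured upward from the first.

major 6th

The roots are B♭ and G.
B♭ up to G spans 6 letter names and 9 semitones — a major sixth.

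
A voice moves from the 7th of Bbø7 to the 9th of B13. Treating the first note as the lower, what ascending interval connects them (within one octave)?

augmented third

Bbø7 has Ab as its 7th, and B13 has C# as its 9th.
From Ab to C#: 5 semitones over a third = augmented.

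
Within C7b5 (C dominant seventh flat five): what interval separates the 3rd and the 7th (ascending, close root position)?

diminished 5th

Spelling the chord: C-E-Gb-Bb.
3rd = E; 7th = Bb.
E up to Bb is 6 semitones, a half step narrower than a perfect fifth, so the interval is diminished.
That tritone between 3rd and 7th is what gives the dominant seventh its pull toward resolution.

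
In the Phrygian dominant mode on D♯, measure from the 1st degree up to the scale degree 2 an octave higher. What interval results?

minor ninth

D♯ phrygian dominant: D♯ E F𝄪 G♯ A♯ B C♯.
1st degree = D♯; 2nd scale degree (up an octave) = E.
From D♯ to E: 13 semitones over a ninth = minor.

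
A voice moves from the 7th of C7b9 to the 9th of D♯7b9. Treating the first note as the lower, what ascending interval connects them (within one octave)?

augmented fourth

The 7th of C7b9 is B♭; the 9th of D♯7b9 is E.
B♭ up to E is 6 semitones, a half step wider than a perfect fourth, so the interval is augmented.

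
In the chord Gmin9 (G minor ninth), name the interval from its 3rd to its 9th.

M7

Gm9: G Bb D F A.
The 3rd is Bb and the 9th is A.
Counting 7 letters and 11 half steps from Bb gives a major seventh.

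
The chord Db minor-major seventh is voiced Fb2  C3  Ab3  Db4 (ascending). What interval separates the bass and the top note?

The outer voices are Fb2 and Db4.
Fb up to Db spans 13 letter names and 21 semitones — a major thirteenth.

major 13th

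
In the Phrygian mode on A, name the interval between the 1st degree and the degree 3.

A phrygian: A B♭ C D E F G.
That puts A below C.
From A to C: 3 semitones over a third = minor.

m3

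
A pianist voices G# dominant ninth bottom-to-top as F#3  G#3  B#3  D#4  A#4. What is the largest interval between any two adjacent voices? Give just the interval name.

perfect 5th

Adjacent intervals: F#3→G#3 = major second; G#3→B#3 = major third; B#3→D#4 = minor third; D#4→A#4 = perfect fifth.
The largest is D#4 to A#4, a perfect fifth (7 semitones).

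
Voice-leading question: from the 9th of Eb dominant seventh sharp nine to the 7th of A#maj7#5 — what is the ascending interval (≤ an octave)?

A2

The 9th of Eb dominant seventh sharp nine is F#; the 7th of A#maj7#5 is G##.
2 letter names make it a second; at 3 semitones (a half step wider than major) the quality is augmented.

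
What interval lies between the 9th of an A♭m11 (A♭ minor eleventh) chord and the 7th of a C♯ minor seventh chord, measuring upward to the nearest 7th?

augmented unison

A♭m11 (A♭ minor eleventh) has B♭ as its 9th, and C♯ minor seventh has B as its 7th.
From B♭ to B: 1 semitone over a unison = augmented.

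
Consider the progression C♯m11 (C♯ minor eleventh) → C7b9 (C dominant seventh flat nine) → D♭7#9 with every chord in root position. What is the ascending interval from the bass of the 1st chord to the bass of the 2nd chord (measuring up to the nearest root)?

diminished octave

The roots are C♯ and C.
From C♯ to C: 11 semitones over an octave = diminished.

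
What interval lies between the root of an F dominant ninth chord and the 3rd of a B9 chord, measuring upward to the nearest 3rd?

F dominant ninth has F as its root, and B9 has D# as its 3rd.
From F to D#: 10 semitones over a sixth = augmented.

augmented sixth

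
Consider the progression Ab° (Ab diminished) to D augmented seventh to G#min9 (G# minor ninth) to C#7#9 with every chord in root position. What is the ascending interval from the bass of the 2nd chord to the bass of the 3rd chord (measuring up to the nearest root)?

augmented fourth

The roots are D and G#.
From D to G#: 6 semitones over a fourth = augmented.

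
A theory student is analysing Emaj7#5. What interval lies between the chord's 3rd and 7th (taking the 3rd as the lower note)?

Spelling the chord: E-G#-B#-D#.
That puts G# below D#.
G# up to D# spans 5 letter names and 7 semitones — a perfect fifth.

perfect 5th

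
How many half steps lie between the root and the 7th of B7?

The chord tones of B7 are B D# F# A.
B to A is a minor seventh: 10 semitones.

10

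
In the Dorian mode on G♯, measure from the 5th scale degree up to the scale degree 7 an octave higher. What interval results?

minor tenth

Spelling the Dorian mode on G♯: G♯ A♯ B C♯ D♯ E♯ F♯.
5th scale degree = D♯; 7th degree (up an octave) = F♯.
10 letter names make it a tenth; at 15 semitones (a half step narrower than major) the quality is minor.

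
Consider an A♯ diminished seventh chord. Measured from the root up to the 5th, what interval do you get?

diminished fifth

A♯°7 is spelled A♯, C♯, E, G.
The root is A♯ and the 5th is E.
From A♯ to E: 6 semitones over a fifth = diminished.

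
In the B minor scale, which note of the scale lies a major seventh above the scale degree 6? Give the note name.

The scale is B C♯ D E F♯ G A.
The scale degree 6 is G; a major seventh above that is F♯ — scale degree 5.

F#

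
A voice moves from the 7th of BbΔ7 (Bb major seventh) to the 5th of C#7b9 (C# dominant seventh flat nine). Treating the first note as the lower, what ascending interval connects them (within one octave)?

major seventh

BbΔ7 (Bb major seventh) has A as its 7th, and C#7b9 (C# dominant seventh flat nine) has G# as its 5th.
From A to G# is 11 semitones, exactly the major seventh.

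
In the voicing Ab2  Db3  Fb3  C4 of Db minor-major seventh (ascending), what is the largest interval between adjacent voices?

augmented fifth

Adjacent intervals: Ab2→Db3 = perfect fourth; Db3→Fb3 = minor third; Fb3→C4 = augmented fifth.
The largest is Fb3 to C4, an augmented fifth (8 semitones).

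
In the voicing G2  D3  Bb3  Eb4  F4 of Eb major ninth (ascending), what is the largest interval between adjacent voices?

minor sixth

Adjacent intervals: G2→D3 = perfect fifth; D3→Bb3 = minor sixth; Bb3→Eb4 = perfect fourth; Eb4→F4 = major second.
The largest is D3 to Bb3, a minor sixth (8 semitones).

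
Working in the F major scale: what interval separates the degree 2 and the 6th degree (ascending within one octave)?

perfect fifth

Spelling the F major scale: F G A Bb C D E.
Degree 2 = G; degree 6 = D.
Counting 5 letters and 7 half steps from G gives a perfect fifth.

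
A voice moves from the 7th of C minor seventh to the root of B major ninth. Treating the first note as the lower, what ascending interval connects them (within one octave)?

The 7th of C minor seventh is Bb; the root of B major ninth is B.
From Bb to B: 1 semitone over a unison = augmented.

A1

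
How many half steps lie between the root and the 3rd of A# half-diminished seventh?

A#ø (A# half-diminished seventh): A# C# E G#.
A# to C# is a minor third: 3 semitones.

3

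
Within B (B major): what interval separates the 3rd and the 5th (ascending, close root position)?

B (B major) is spelled B-D#-F#.
The 3rd is D# and the 5th is F#.
D# up to F# is 3 semitones, a half step narrower than a major third, so the interval is minor.

minor third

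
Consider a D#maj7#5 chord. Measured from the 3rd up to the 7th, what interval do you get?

P5

Spelling the chord: D# F## A## C##.
That puts F## below C##.
F## up to C## spans 5 letter names and 7 semitones — a perfect fifth.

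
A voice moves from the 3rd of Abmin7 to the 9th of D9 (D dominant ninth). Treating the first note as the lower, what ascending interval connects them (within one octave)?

augmented 3rd

Abmin7 has Cb as its 3rd, and D9 (D dominant ninth) has E as its 9th.
From Cb to E: 5 semitones over a third = augmented.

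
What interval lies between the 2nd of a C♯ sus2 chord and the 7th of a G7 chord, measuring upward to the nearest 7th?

diminished third

The 2nd of C♯ sus2 is D♯; the 7th of G7 is F.
3 letter names make it a third; at 2 semitones (a whole step narrower than major) the quality is diminished.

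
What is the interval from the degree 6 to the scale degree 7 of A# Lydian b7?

minor second

A# lydian dominant: A# B# C## D## E# F## G#.
That puts F## below G#.
From F## to G#: 1 semitone over a second = minor.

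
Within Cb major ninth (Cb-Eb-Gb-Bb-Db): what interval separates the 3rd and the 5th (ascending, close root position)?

That puts Eb below Gb.
Eb up to Gb is 3 semitones, a half step narrower than a major third, so the interval is minor.

minor 3rd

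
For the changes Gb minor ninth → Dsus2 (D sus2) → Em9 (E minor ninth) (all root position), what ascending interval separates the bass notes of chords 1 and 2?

augmented 5th

The roots are Gb and D.
5 letter names make it a fifth; at 8 semitones (a half step wider than perfect) the quality is augmented.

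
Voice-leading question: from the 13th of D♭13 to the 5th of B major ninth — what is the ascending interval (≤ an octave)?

augmented fifth

D♭13 has B♭ as its 13th, and B major ninth has F♯ as its 5th.
From B♭ to F♯: 8 semitones over a fifth = augmented.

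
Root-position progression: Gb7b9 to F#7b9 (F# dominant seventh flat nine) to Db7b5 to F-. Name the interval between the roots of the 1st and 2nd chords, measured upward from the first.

The roots are Gb and F#.
Gb up to F# is 12 semitones, a half step wider than a major seventh, so the interval is augmented.

augmented 7th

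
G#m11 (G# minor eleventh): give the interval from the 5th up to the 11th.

G#m11 is spelled G# B D# F# A# C#.
5th = D#; 11th = C#.
7 letter names make it a seventh; at 10 semitones (a half step narrower than major) the quality is minor.

minor seventh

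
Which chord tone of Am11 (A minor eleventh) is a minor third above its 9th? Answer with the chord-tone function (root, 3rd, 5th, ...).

A minor eleventh: A-C-E-G-B-D.
The 9th is B. A minor third above B is D.
D is the chord's 11th.

11th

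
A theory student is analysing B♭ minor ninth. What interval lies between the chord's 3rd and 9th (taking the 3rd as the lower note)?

major seventh

B♭m9 is spelled B♭ D♭ F A♭ C.
So we need the interval from D♭ up to C.
Counting 7 letters and 11 half steps from D♭ gives a major seventh.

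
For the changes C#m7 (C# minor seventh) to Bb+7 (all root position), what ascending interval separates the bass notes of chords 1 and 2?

The roots are C# and Bb.
7 letter names make it a seventh; at 9 semitones (a whole step narrower than major) the quality is diminished.

diminished seventh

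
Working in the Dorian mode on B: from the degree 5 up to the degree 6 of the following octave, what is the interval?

The scale runs B C# D E F# G# A.
The degree 5 is F# and the scale degree 6 (up an octave) is G#.
Counting 9 letters and 14 half steps from F# gives a major ninth.

M9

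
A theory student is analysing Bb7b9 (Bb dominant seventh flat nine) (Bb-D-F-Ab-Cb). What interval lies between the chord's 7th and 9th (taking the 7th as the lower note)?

m3

7th = Ab; 9th = Cb.
From Ab to Cb: 3 semitones over a third = minor.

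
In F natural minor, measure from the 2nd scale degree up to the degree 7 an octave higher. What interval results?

minor thirteenth

The scale runs F G Ab Bb C Db Eb.
The 2nd scale degree is G and the degree 7 (up an octave) is Eb.
13 letter names make it a thirteenth; at 20 semitones (a half step narrower than major) the quality is minor.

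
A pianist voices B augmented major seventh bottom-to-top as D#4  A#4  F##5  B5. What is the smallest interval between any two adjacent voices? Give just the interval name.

diminished fourth

Adjacent intervals: D#4→A#4 = perfect fifth; A#4→F##5 = major sixth; F##5→B5 = diminished fourth.
The smallest is F##5 to B5, a diminished fourth (4 semitones).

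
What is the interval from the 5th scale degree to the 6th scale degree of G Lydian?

major 2nd

G lydian: G A B C# D E F#.
5th scale degree = D; 6th scale degree = E.
D up to E spans 2 letter names and 2 semitones — a major second.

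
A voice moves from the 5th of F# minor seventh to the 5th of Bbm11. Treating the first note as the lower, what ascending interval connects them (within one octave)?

The 5th of F# minor seventh is C#; the 5th of Bbm11 is F.
C# up to F is 4 semitones, a half step narrower than a perfect fourth, so the interval is diminished.

diminished fourth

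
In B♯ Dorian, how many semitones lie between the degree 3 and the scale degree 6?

6

The scale is B♯ C𝄪 D♯ E♯ F𝄪 G𝄪 A♯.
D♯ up to G𝄪 is an augmented fourth — 6 semitones.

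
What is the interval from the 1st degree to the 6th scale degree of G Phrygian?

G phrygian: G A♭ B♭ C D E♭ F.
That puts G below E♭.
G up to E♭ is 8 semitones, a half step narrower than a major sixth, so the interval is minor.

minor sixth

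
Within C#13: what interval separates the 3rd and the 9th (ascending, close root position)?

C# dominant thirteenth: C# E# G# B D# A#.
That puts E# below D#.
E# up to D# is 10 semitones, a half step narrower than a major seventh, so the interval is minor.

m7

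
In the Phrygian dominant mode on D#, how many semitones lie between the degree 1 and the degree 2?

1

The scale is D# E F## G# A# B C#.
D# up to E is a minor second — 1 semitone.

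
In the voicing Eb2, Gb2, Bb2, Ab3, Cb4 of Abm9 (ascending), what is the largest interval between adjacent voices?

minor seventh

Adjacent intervals: Eb2→Gb2 = minor third; Gb2→Bb2 = major third; Bb2→Ab3 = minor seventh; Ab3→Cb4 = minor third.
The largest is Bb2 to Ab3, a minor seventh (10 semitones).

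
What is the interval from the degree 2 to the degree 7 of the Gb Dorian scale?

m6

Gb dorian: Gb Ab Bbb Cb Db Eb Fb.
So we need the interval from Ab up to Fb.
From Ab to Fb: 8 semitones over a sixth = minor.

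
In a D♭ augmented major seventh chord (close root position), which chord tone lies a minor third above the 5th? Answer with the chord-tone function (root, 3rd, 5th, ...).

7th

Spelling the chord: D♭ F A C.
The 5th is A. A minor third above A is C.
C is the chord's 7th.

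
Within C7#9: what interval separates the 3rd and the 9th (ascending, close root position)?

major seventh

Spelling the chord: C–E–G–Bb–D#.
So we need the interval from E up to D#.
E up to D# spans 7 letter names and 11 semitones — a major seventh.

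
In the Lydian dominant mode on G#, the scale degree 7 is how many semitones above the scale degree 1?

10

The scale is G# A# B# C## D# E# F#.
G# up to F# is a minor seventh — 10 semitones.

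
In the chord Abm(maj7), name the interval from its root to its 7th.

Abm(maj7) (Ab minor-major seventh) is spelled Ab–Cb–Eb–G.
So we need the interval from Ab up to G.
Counting 7 letters and 11 half steps from Ab gives a major seventh.

major seventh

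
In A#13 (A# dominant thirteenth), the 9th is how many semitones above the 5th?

The chord tones of A#13 (A# dominant thirteenth) are A#-C##-E#-G#-B#-F##.
E# to B# is a perfect fifth: 7 semitones.

7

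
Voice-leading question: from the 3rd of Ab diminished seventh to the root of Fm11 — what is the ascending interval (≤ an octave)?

augmented fourth

Ab diminished seventh has Cb as its 3rd, and Fm11 has F as its root.
4 letter names make it a fourth; at 6 semitones (a half step wider than perfect) the quality is augmented.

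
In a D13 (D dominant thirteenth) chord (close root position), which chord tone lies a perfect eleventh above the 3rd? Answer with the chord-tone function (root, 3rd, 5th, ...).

13th

D13 (D dominant thirteenth): D F# A C E B.
The 3rd is F#. A perfect eleventh above F# is B.
B is the chord's 13th.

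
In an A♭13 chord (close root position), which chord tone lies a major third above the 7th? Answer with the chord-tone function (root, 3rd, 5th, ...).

9th

Spelling the chord: A♭–C–E♭–G♭–B♭–F.
The 7th is G♭. A major third above G♭ is B♭.
B♭ is the chord's 9th.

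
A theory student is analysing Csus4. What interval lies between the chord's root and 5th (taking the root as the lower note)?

perfect fifth

The chord tones of Csus4 (C sus4) are C, F, G.
The root is C and the 5th is G.
Counting 5 letters and 7 half steps from C gives a perfect fifth.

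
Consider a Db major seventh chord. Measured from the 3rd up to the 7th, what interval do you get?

perfect fifth

Spelling the chord: Db, F, Ab, C.
That puts F below C.
From F to C is 7 semitones, exactly the perfect fifth.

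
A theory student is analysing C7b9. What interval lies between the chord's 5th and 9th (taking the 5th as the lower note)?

diminished 5th

C7b9 (C dominant seventh flat nine) is spelled C E G B♭ D♭.
So we need the interval from G up to D♭.
From G to D♭: 6 semitones over a fifth = diminished.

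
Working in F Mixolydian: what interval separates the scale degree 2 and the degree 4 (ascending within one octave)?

The scale runs F G A B♭ C D E♭.
So we need the interval from G up to B♭.
G up to B♭ is 3 semitones, a half step narrower than a major third, so the interval is minor.

minor third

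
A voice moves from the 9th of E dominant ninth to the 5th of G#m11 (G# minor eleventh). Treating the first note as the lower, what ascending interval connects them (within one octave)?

The 9th of E dominant ninth is F#; the 5th of G#m11 (G# minor eleventh) is D#.
From F# to D# is 9 semitones, exactly the major sixth.

major 6th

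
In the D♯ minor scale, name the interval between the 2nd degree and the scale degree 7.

Spelling the D♯ minor scale: D♯ E♯ F♯ G♯ A♯ B C♯.
That puts E♯ below C♯.
6 letter names make it a sixth; at 8 semitones (a half step narrower than major) the quality is minor.

minor sixth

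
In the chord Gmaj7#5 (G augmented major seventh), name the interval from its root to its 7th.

major 7th

The chord tones of Gmaj7#5 (G augmented major seventh) are G-B-D♯-F♯.
So we need the interval from G up to F♯.
Counting 7 letters and 11 half steps from G gives a major seventh.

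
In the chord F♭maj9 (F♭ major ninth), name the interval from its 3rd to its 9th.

The chord tones of F♭maj9 (F♭ major ninth) are F♭ A♭ C♭ E♭ G♭.
That puts A♭ below G♭.
From A♭ to G♭: 10 semitones over a seventh = minor.

m7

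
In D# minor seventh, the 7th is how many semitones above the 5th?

3

D#m7 is spelled D#, F#, A#, C#.
A# to C# is a minor third: 3 semitones.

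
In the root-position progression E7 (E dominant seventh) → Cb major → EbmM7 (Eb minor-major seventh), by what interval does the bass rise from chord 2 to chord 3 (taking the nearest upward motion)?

The roots are Cb and Eb.
Counting 3 letters and 4 half steps from Cb gives a major third.

M3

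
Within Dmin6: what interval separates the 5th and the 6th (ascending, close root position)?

major second

Spelling the chord: D F A B.
5th = A; 6th = B.
From A to B is 2 semitones, exactly the major second.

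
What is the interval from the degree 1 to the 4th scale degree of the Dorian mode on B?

perfect fourth

Spelling the Dorian mode on B: B C# D E F# G# A.
The degree 1 is B and the degree 4 is E.
B up to E spans 4 letter names and 5 semitones — a perfect fourth.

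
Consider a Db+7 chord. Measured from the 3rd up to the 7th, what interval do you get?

Db+7 is spelled Db F A Cb.
The 3rd is F and the 7th is Cb.
5 letter names make it a fifth; at 6 semitones (a half step narrower than perfect) the quality is diminished.
That tritone between 3rd and 7th is what gives the dominant seventh its pull toward resolution.

diminished fifth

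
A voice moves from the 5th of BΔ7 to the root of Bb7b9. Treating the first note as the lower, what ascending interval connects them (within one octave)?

The 5th of BΔ7 is F#; the root of Bb7b9 is Bb.
From F# to Bb: 4 semitones over a fourth = diminished.

diminished fourth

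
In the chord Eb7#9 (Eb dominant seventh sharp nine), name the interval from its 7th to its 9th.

Eb7#9 is spelled Eb G Bb Db F#.
7th = Db; 9th = F#.
From Db to F#: 5 semitones over a third = augmented.

augmented 3rd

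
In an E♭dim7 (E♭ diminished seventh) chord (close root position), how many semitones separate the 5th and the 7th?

E♭ diminished seventh: E♭, G♭, B𝄫, D𝄫.
B𝄫 to D𝄫 is a minor third: 3 semitones.

3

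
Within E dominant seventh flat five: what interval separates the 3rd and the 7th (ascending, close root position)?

diminished fifth

E7b5 (E dominant seventh flat five) is spelled E G♯ B♭ D.
3rd = G♯; 7th = D.
5 letter names make it a fifth; at 6 semitones (a half step narrower than perfect) the quality is diminished.
That tritone between 3rd and 7th is what gives the dominant seventh its pull toward resolution.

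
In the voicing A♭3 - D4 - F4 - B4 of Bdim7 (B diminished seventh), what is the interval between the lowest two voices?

augmented fourth

Those voices are A♭3 and D4.
From A♭ to D: 6 semitones over a fourth = augmented.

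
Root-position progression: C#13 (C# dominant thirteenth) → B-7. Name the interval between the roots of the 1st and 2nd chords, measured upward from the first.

The roots are C# and B.
C# up to B is 10 semitones, a half step narrower than a major seventh, so the interval is minor.

m7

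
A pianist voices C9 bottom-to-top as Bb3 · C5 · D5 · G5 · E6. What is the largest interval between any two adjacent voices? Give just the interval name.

major 9th

Adjacent intervals: Bb3→C5 = major ninth; C5→D5 = major second; D5→G5 = perfect fourth; G5→E6 = major sixth.
The largest is Bb3 to C5, a major ninth (14 semitones).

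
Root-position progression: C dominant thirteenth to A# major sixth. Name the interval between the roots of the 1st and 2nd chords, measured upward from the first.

The roots are C and A#.
From C to A#: 10 semitones over a sixth = augmented.

A6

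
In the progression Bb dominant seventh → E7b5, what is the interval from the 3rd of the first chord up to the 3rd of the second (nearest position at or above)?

augmented 4th

Bb dominant seventh has D as its 3rd, and E7b5 has G# as its 3rd.
D up to G# is 6 semitones, a half step wider than a perfect fourth, so the interval is augmented.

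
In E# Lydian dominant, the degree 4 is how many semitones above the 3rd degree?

The scale is E# F## G## A## B# C## D#.
G## up to A## is a major second — 2 semitones.

2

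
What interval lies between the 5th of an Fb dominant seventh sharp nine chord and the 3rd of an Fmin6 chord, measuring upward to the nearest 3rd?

The 5th of Fb dominant seventh sharp nine is Cb; the 3rd of Fmin6 is Ab.
Counting 6 letters and 9 half steps from Cb gives a major sixth.

M6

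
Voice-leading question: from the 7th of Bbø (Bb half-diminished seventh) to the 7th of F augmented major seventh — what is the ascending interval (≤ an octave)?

The 7th of Bbø (Bb half-diminished seventh) is Ab; the 7th of F augmented major seventh is E.
Ab up to E is 8 semitones, a half step wider than a perfect fifth, so the interval is augmented.

augmented fifth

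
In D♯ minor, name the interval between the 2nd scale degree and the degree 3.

D♯ natural minor: D♯ E♯ F♯ G♯ A♯ B C♯.
2nd scale degree = E♯; 3rd scale degree = F♯.
E♯ up to F♯ is 1 semitone, a half step narrower than a major second, so the interval is minor.

minor 2nd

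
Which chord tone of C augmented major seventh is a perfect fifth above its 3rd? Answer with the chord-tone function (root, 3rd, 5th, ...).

7th

C+maj7 (C augmented major seventh): C–E–G♯–B.
The 3rd is E. A perfect fifth above E is B.
B is the chord's 7th.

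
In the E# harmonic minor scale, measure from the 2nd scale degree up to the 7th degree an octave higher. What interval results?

major thirteenth

The scale runs E# F## G# A# B# C# D##.
So we need the interval from F## up to D##.
Counting 13 letters and 21 half steps from F## gives a major thirteenth.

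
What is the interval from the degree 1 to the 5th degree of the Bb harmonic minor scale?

Spelling the Bb harmonic minor scale: Bb C Db Eb F Gb A.
So we need the interval from Bb up to F.
Bb up to F spans 5 letter names and 7 semitones — a perfect fifth.

P5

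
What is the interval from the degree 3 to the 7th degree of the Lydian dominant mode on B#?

diminished fifth

Spelling the Lydian dominant mode on B#: B# C## D## E## F## G## A#.
Degree 3 = D##; 7th scale degree = A#.
D## up to A# is 6 semitones, a half step narrower than a perfect fifth, so the interval is diminished.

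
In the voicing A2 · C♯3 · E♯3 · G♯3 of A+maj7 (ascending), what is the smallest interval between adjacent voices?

minor third

Adjacent intervals: A2→C♯3 = major third; C♯3→E♯3 = major third; E♯3→G♯3 = minor third.
The smallest is E♯3 to G♯3, a minor third (3 semitones).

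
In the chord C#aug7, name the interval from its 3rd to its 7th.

diminished fifth

Spelling the chord: C#–E#–G##–B.
3rd = E#; 7th = B.
5 letter names make it a fifth; at 6 semitones (a half step narrower than perfect) the quality is diminished.
That tritone between 3rd and 7th is what gives the dominant seventh its pull toward resolution.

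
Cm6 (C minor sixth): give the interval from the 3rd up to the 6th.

augmented fourth

C minor sixth is spelled C, E♭, G, A.
That puts E♭ below A.
4 letter names make it a fourth; at 6 semitones (a half step wider than perfect) the quality is augmented.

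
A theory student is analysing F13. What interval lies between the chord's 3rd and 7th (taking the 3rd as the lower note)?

Spelling the chord: F, A, C, Eb, G, D.
The 3rd is A and the 7th is Eb.
From A to Eb: 6 semitones over a fifth = diminished.
That tritone between 3rd and 7th is what gives the dominant seventh its pull toward resolution.

diminished fifth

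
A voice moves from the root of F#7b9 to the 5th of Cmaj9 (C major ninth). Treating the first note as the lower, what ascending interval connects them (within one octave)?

minor second

The root of F#7b9 is F#; the 5th of Cmaj9 (C major ninth) is G.
From F# to G: 1 semitone over a second = minor.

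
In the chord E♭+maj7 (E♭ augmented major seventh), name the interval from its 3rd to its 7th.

Spelling the chord: E♭–G–B–D.
That puts G below D.
From G to D is 7 semitones, exactly the perfect fifth.

perfect 5th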